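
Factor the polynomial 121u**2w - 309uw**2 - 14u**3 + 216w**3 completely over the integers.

Group: u(-14u**2 + 79uw - 72w**2) - 3w(-14u**2 + 79uw - 72w**2); both groups contain (-14u**2 + 79uw - 72w**2), so (u - 3w) is a factor with cofactor -14u**2 + 79uw - 72w**2.
The cofactor groups again: -14u**2 + 79uw - 72w**2 = -2u(7u - 8w) + 9w(7u - 8w); both groups contain (7u - 8w), giving -(2u - 9w)(7u - 8w).

-(2u - 9w)(7u - 8w)(u - 3w)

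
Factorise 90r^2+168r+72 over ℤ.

6(3r+2)(5r+6)

Pull out the common factor 6, then factor the remaining trinomial.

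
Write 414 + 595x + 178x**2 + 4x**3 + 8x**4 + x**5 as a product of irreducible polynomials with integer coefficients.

Among the possible rational roots, x = -1 is a root, so (x + 1) is a factor; dividing leaves x**4 + 7x**3 - 3x**2 + 181x + 414.
Next, x = -2 is a root, giving the factor (x + 2) and quotient x**3 + 5x**2 - 13x + 207.
Next, x = -9 is a root, so (x + 9) divides it; the quotient is x**2 - 4x + 23.
The quadratic x**2 - 4x + 23 has discriminant -76 < 0 and is irreducible over ℤ.

(x + 1)(x + 2)(x + 9)(x**2 - 4x + 23)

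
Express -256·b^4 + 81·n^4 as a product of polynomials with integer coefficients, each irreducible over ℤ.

Difference of squares twice: with A = 3·n and B = 4·b, A⁴ − B⁴ = (A² − B²)(A² + B²), and A² − B² factors again.

(3·n - 4·b)·(3·n + 4·b)·(9·n^2 + 16·b^2)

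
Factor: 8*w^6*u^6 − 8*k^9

−8*(k^3 − w^2*u^2)*(k^6 + k^3*w^2*u^2 + w^4*u^4)

Every term has a factor of 8; factoring it out leaves −k^9 + w^6*u^6.
Recognize a difference of cubes with the parts w^2*u^2 and k^3.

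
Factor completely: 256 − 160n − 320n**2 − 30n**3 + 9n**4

Trying the rational-root candidates, n = 2/3 is a root, so (3n − 2) divides it; the quotient is 3n**3 − 8n**2 − 112n − 128.
Next, n = −4 is a root, so (n + 4) divides it; the quotient is 3n**2 − 20n − 32.
The remaining quadratic factors as (n − 8)(3n + 4).

(3n + 4)(3n − 2)(n + 4)(n − 8)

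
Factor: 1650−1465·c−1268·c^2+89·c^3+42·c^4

(6·c+11)·(7·c−5)·(c+6)·(c−5)

Among the possible rational roots, c = −11/6 is a root, so (6·c+11) divides it; the quotient is 7·c^3+2·c^2−215·c+150.
Next, c = 5 is a root, so (c−5) divides it; the quotient is 7·c^2+37·c−30.
The remaining quadratic factors as (c+6)(7·c−5).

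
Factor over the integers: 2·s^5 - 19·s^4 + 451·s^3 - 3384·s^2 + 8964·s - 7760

(2·s - 5)·(s - 2)·(s - 4)·(s^2 - s + 194)

By the rational root theorem, s = 5/2 is a root, so (2·s - 5) divides it; the quotient is s^4 - 7·s^3 + 208·s^2 - 1172·s + 1552.
Then s = 4 is a root, giving the factor (s - 4) and quotient s^3 - 3·s^2 + 196·s - 388.
Next, s = 2 is a root, so (s - 2) is a factor; dividing leaves s^2 - s + 194.
The quadratic s^2 - s + 194 has discriminant -775 < 0 and is irreducible over ℤ.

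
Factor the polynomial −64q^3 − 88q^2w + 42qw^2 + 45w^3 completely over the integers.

−(2q + 3w)(4q − 3w)(8q + 5w)

Group: 8q(−8q^2 − 6qw + 9w^2) + 5w(−8q^2 − 6qw + 9w^2); both groups contain (−8q^2 − 6qw + 9w^2), so (8q + 5w) is a factor with cofactor −8q^2 − 6qw + 9w^2.
The cofactor groups again: −8q^2 − 6qw + 9w^2 = −4q(2q + 3w) + 3w(2q + 3w); both groups contain (2q + 3w), giving −(4q − 3w)(2q + 3w).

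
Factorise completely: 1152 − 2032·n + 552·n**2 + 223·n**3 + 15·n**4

Among the possible rational roots, n = −9 is a root, so (n + 9) divides it; the quotient is 15·n**3 + 88·n**2 − 240·n + 128.
Then n = 4/3 is a root, so (3·n − 4) is a factor; dividing leaves 5·n**2 + 36·n − 32.
The remaining quadratic factors as (n + 8)(5·n − 4).

(3·n − 4)·(5·n − 4)·(n + 8)·(n + 9)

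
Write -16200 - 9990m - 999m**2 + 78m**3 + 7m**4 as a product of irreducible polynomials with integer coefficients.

Testing divisors of the constant over divisors of the leading coefficient, m = -6 is a root, so (m + 6) divides it; the quotient is 7m**3 + 36m**2 - 1215m - 2700.
Then m = -15 is a root, so (m + 15) divides it; the quotient is 7m**2 - 69m - 180.
The remaining quadratic factors as (7m + 15)(m - 12).

(7m + 15)(m + 15)(m + 6)(m - 12)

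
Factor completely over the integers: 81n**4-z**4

(3n+z)(3n-z)(9n**2+z**2)

Difference of squares twice: with A = 3n and B = z, A⁴ − B⁴ = (A² − B²)(A² + B²), and A² − B² factors again.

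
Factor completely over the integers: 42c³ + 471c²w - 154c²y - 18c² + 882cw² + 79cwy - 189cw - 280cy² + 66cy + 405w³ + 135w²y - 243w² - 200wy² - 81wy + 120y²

Group: 7c(6c² + 63cw - 22cy + 81w² + 27wy - 40y²) + (5w - 3)(6c² + 63cw - 22cy + 81w² + 27wy - 40y²); both groups contain (6c² + 63cw - 22cy + 81w² + 27wy - 40y²), so (7c + 5w - 3) is a factor with cofactor 6c² + 63cw - 22cy + 81w² + 27wy - 40y².
The cofactor groups again: 6c² + 63cw - 22cy + 81w² + 27wy - 40y² = c(6c + 9w + 8y) + (9w - 5y)(6c + 9w + 8y); both groups contain (6c + 9w + 8y), giving (c + 9w - 5y)(6c + 9w + 8y).

(6c + 9w + 8y)(7c + 5w - 3)(c + 9w - 5y)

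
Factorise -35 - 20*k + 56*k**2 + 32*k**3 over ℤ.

Group as (32*k**3 - 20*k) + (56*k**2 - 35) = 4*k*(8*k**2 - 5) + 7*(8*k**2 - 5).
Both groups share the factor (8*k**2 - 5).

(4*k + 7)*(8*k**2 - 5)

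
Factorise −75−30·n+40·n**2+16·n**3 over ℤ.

Group as (16·n**3−30·n) + (40·n**2−75) = 2·n·(8·n**2−15) + 5·(8·n**2−15).
Both groups share the factor (8·n**2−15).

(2·n+5)·(8·n**2−15)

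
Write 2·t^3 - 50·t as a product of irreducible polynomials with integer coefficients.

2·t·(t + 5)·(t - 5)

Pull out the common factor 2·t; t^2 - 25 is a difference of squares.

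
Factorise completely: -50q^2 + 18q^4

Pull out the common factor 2q^2; 9q^2 - 25 is a difference of squares.

2q^2(3q + 5)(3q - 5)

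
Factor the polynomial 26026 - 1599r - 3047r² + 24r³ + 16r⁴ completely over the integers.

Trying the rational-root candidates, r = 13 is a root, giving the factor (r - 13) and quotient 16r³ + 232r² - 31r - 2002.
Next, r = -14 is a root, so (r + 14) divides it; the quotient is 16r² + 8r - 143.
The remaining quadratic factors as (4r + 13)(4r - 11).

(4r + 13)(4r - 11)(r + 14)(r - 13)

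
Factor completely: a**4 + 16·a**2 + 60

(a**2 + 10)·(a**2 + 6)

Substitute u = a**2 to get a quadratic in u, then factor.
a**2 + 10 is irreducible over ℤ (always positive, so no real roots).
a**2 + 6 is irreducible over ℤ (always positive, so no real roots).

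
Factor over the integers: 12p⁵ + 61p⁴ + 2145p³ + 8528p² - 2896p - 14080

Testing divisors of the constant over divisors of the leading coefficient, p = -4/3 is a root, giving the factor (3p + 4) and quotient 4p⁴ + 15p³ + 695p² + 1916p - 3520.
Continuing, p = 5/4 is a root, so (4p - 5) divides it; the quotient is p³ + 5p² + 180p + 704.
Next, p = -4 is a root, so (p + 4) is a factor; dividing leaves p² + p + 176.
The quadratic p² + p + 176 has discriminant -703 < 0 and is irreducible over ℤ.

(3p + 4)(4p - 5)(p + 4)(p² + p + 176)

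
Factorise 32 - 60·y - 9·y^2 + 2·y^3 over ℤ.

Trying the rational-root candidates, y = 1/2 is a root, so (2·y - 1) divides it; the quotient is y^2 - 4·y - 32.
The remaining quadratic factors as (y - 8)(y + 4).

(2·y - 1)·(y + 4)·(y - 8)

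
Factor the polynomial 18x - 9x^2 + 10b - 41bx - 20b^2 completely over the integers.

-(4b + x - 2)(5b + 9x)

Group: -5b(4b + x - 2) - 9x(4b + x - 2); both groups contain (4b + x - 2).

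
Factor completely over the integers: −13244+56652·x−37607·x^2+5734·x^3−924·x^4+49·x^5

By the rational root theorem, x = 2/7 is a root, so (7·x−2) is a factor; dividing leaves 7·x^4−130·x^3+782·x^2−5149·x+6622.
Then x = 14 is a root, giving the factor (x−14) and quotient 7·x^3−32·x^2+334·x−473.
Then x = 11/7 is a root, so (7·x−11) divides it; the quotient is x^2−3·x+43.
The quadratic x^2−3·x+43 has discriminant −163 < 0 and is irreducible over ℤ.

(7·x−11)·(7·x−2)·(x−14)·(x^2−3·x+43)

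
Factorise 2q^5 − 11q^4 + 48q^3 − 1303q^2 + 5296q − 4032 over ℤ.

Testing divisors of the constant over divisors of the leading coefficient, q = 1 is a root, giving the factor (q − 1) and quotient 2q^4 − 9q^3 + 39q^2 − 1264q + 4032.
Continuing, q = 8 is a root, so (q − 8) divides it; the quotient is 2q^3 + 7q^2 + 95q − 504.
Then q = 7/2 is a root, so (2q − 7) divides it; the quotient is q^2 + 7q + 72.
The quadratic q^2 + 7q + 72 has discriminant −239 < 0 and is irreducible over ℤ.

(2q − 7)(q − 1)(q − 8)(q^2 + 7q + 72)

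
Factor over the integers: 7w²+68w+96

(7w+12)(w+8)

Need a pair with product 7·96 = 672 and sum 68: that's 56 and 12.
Split the middle term: 7w²+56w + 12w+96 = 7w(w+8) + 12(w+8).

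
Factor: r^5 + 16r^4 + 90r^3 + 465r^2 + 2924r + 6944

(r + 4)(r + 7)(r + 8)(r^2 - 3r + 31)

Trying the rational-root candidates, r = -4 is a root, giving the factor (r + 4) and quotient r^4 + 12r^3 + 42r^2 + 297r + 1736.
Continuing, r = -8 is a root, so (r + 8) is a factor; dividing leaves r^3 + 4r^2 + 10r + 217.
Next, r = -7 is a root, giving the factor (r + 7) and quotient r^2 - 3r + 31.
The quadratic r^2 - 3r + 31 has discriminant -115 < 0 and is irreducible over ℤ.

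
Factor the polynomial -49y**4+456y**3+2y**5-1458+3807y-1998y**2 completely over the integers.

By the rational root theorem, y = 9 is a root, so (y-9) divides it; the quotient is 2y**4-31y**3+177y**2-405y+162.
Then y = 1/2 is a root, so (2y-1) is a factor; dividing leaves y**3-15y**2+81y-162.
Next, y = 6 is a root, giving the factor (y-6) and quotient y**2-9y+27.
The quadratic y**2-9y+27 has discriminant -27 < 0 and is irreducible over ℤ.

(2y-1)(y-6)(y-9)(y**2-9y+27)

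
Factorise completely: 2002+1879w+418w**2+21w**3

Trying the rational-root candidates, w = -11/7 is a root, so (7w+11) is a factor; dividing leaves 3w**2+55w+182.
The remaining quadratic factors as (w+14)(3w+13).

(3w+13)(7w+11)(w+14)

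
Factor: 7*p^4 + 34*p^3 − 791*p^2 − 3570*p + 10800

Trying the rational-root candidates, p = −9 is a root, giving the factor (p + 9) and quotient 7*p^3 − 29*p^2 − 530*p + 1200.
Continuing, p = 10 is a root, giving the factor (p − 10) and quotient 7*p^2 + 41*p − 120.
The remaining quadratic factors as (7*p − 15)(p + 8).

(7*p − 15)*(p + 8)*(p + 9)*(p − 10)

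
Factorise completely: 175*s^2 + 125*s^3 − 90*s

Pull out the common factor 5*s, then factor the remaining trinomial.

5*s*(5*s + 9)*(5*s − 2)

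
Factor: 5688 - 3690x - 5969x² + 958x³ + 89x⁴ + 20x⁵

(4x - 3)(5x + 6)(x - 4)(x² + 8x + 79)

By the rational root theorem, x = 4 is a root, so (x - 4) divides it; the quotient is 20x⁴ + 169x³ + 1634x² + 567x - 1422.
Then x = 3/4 is a root, so (4x - 3) is a factor; dividing leaves 5x³ + 46x² + 443x + 474.
Then x = -6/5 is a root, giving the factor (5x + 6) and quotient x² + 8x + 79.
The quadratic x² + 8x + 79 has discriminant -252 < 0 and is irreducible over ℤ.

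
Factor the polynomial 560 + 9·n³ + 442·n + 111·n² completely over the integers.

(3·n + 14)·(3·n + 8)·(n + 5)

Testing divisors of the constant over divisors of the leading coefficient, n = -5 is a root, so (n + 5) is a factor; dividing leaves 9·n² + 66·n + 112.
The remaining quadratic factors as (3·n + 8)(3·n + 14).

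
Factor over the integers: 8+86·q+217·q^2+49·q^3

(7·q+1)·(7·q+2)·(q+4)

Trying the rational-root candidates, q = −1/7 is a root, giving the factor (7·q+1) and quotient 7·q^2+30·q+8.
The remaining quadratic factors as (7·q+2)(q+4).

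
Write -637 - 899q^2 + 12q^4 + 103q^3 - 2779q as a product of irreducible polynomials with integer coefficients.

Among the possible rational roots, q = -13 is a root, giving the factor (q + 13) and quotient 12q^3 - 53q^2 - 210q - 49.
Continuing, q = 7 is a root, so (q - 7) is a factor; dividing leaves 12q^2 + 31q + 7.
The remaining quadratic factors as (3q + 7)(4q + 1).

(3q + 7)(4q + 1)(q + 13)(q - 7)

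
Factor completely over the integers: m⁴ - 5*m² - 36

Substitute u = m² to get a quadratic in u, then factor.
m² - 9 is a difference of squares.
m² + 4 is irreducible over ℤ (sum of squares).

(m + 3)*(m - 3)*(m² + 4)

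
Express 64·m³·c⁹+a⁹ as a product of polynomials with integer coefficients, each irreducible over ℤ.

Recognize a sum of cubes with the parts a³ and 4·m·c³.

(4·m·c³+a³)·(16·m²·c⁶-4·m·c³·a³+a⁶)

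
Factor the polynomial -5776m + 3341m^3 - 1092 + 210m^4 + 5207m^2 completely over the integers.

(5m + 13)(6m + 1)(7m - 6)(m + 14)

By the rational root theorem, m = -13/5 is a root, so (5m + 13) is a factor; dividing leaves 42m^3 + 559m^2 - 412m - 84.
Then m = 6/7 is a root, so (7m - 6) is a factor; dividing leaves 6m^2 + 85m + 14.
The remaining quadratic factors as (6m + 1)(m + 14).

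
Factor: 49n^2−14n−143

(7n+11)(7n−13)

Need a pair with product 49·(−143) = −7007 and sum −14: that's −91 and 77.
Split the middle term: 49n^2−91n + 77n−143 = 7n(7n−13) + 11(7n−13).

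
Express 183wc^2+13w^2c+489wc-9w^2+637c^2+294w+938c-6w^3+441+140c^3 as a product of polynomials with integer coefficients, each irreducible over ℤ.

-(w-7c-7)(w+4c+7)(6w+5c+9)

Group: w(-6w^2+37wc+33w+35c^2+98c+63) + (4c+7)(-6w^2+37wc+33w+35c^2+98c+63); both groups contain (-6w^2+37wc+33w+35c^2+98c+63), so (w+4c+7) is a factor with cofactor -6w^2+37wc+33w+35c^2+98c+63.
The cofactor groups again: -6w^2+37wc+33w+35c^2+98c+63 = -w(6w+5c+9) + (7c+7)(6w+5c+9); both groups contain (6w+5c+9), giving -(w-7c-7)(6w+5c+9).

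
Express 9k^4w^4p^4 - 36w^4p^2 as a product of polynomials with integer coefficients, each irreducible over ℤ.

9p^2w^4(k^2p + 2)(k^2p - 2)

Factor out 9w^4p^2 first: what remains is k^4p^2 - 4.
Recognize a difference of squares with the parts k^2p and 2.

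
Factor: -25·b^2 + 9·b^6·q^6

Pull out the common factor b^2, leaving 9·b^4·q^6 - 25.
Recognize a difference of squares with the parts 3·b^2·q^3 and 5.

b^2·(3·b^2·q^3 + 5)·(3·b^2·q^3 - 5)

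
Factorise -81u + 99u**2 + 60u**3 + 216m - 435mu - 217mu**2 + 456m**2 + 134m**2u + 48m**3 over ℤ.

(6m - 5u + 3)(8m - 3u)(m + 4u + 9)

Group: 8m(6m**2 + 19mu + 57m - 20u**2 - 33u + 27) - 3u(6m**2 + 19mu + 57m - 20u**2 - 33u + 27); both groups contain (6m**2 + 19mu + 57m - 20u**2 - 33u + 27), so (8m - 3u) is a factor with cofactor 6m**2 + 19mu + 57m - 20u**2 - 33u + 27.
The cofactor groups again: 6m**2 + 19mu + 57m - 20u**2 - 33u + 27 = m(6m - 5u + 3) + (4u + 9)(6m - 5u + 3); both groups contain (6m - 5u + 3), giving (m + 4u + 9)(6m - 5u + 3).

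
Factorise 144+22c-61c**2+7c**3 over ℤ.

(7c+9)(c-2)(c-8)

Trying the rational-root candidates, c = -9/7 is a root, so (7c+9) divides it; the quotient is c**2-10c+16.
The remaining quadratic factors as (c-2)(c-8).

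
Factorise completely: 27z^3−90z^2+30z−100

Group as (27z^3+30z) + (−90z^2−100) = 3z(9z^2+10) − 10(9z^2+10).
Both groups share the factor (9z^2+10).

(3z−10)(9z^2+10)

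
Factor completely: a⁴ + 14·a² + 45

(a² + 5)·(a² + 9)

Substitute u = a² to get a quadratic in u, then factor.
a² + 5 is irreducible over ℤ (always positive, so no real roots).
a² + 9 is irreducible over ℤ (sum of squares).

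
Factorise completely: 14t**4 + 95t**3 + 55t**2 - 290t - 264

(2t + 11)(7t - 12)(t + 1)(t + 2)

Trying the rational-root candidates, t = -1 is a root, so (t + 1) divides it; the quotient is 14t**3 + 81t**2 - 26t - 264.
Continuing, t = -11/2 is a root, so (2t + 11) divides it; the quotient is 7t**2 + 2t - 24.
The remaining quadratic factors as (7t - 12)(t + 2).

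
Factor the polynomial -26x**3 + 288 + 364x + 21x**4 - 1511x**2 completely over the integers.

Among the possible rational roots, x = 4/7 is a root, so (7x - 4) is a factor; dividing leaves 3x**3 - 2x**2 - 217x - 72.
Then x = -1/3 is a root, so (3x + 1) divides it; the quotient is x**2 - x - 72.
The remaining quadratic factors as (x - 9)(x + 8).

(3x + 1)(7x - 4)(x + 8)(x - 9)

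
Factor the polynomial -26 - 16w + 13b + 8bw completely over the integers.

Group as (8bw + 13b) + (-16w - 26) = b(8w + 13) - 2(8w + 13).
Both groups share the factor (8w + 13).

(8w + 13)(b - 2)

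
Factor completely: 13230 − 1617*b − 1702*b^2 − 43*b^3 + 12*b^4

Among the possible rational roots, b = −15/4 is a root, so (4*b + 15) is a factor; dividing leaves 3*b^3 − 22*b^2 − 343*b + 882.
Next, b = −9 is a root, so (b + 9) divides it; the quotient is 3*b^2 − 49*b + 98.
The remaining quadratic factors as (b − 14)(3*b − 7).

(3*b − 7)*(4*b + 15)*(b + 9)*(b − 14)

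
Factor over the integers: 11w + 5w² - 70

(5w - 14)(w + 5)

Need a pair with product 5·(-70) = -350 and sum 11: that's 25 and -14.
Split the middle term: 5w² + 25w - 14w - 70 = 5w(w + 5) - 14(w + 5).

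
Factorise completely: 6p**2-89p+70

(6p-5)(p-14)

Need a pair with product 6·70 = 420 and sum -89: that's -84 and -5.
Split the middle term: 6p**2-84p - 5p+70 = 6p(p-14) - 5(p-14).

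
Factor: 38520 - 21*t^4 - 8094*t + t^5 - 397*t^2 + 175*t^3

(t + 6)*(t - 12)*(t - 5)*(t^2 - 10*t + 107)

By the rational root theorem, t = 12 is a root, so (t - 12) is a factor; dividing leaves t^4 - 9*t^3 + 67*t^2 + 407*t - 3210.
Continuing, t = -6 is a root, so (t + 6) is a factor; dividing leaves t^3 - 15*t^2 + 157*t - 535.
Then t = 5 is a root, giving the factor (t - 5) and quotient t^2 - 10*t + 107.
The quadratic t^2 - 10*t + 107 has discriminant -328 < 0 and is irreducible over ℤ.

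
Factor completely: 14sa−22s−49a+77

(2s−7)(7a−11)

Group as (14sa−22s) + (−49a+77) = 2s(7a−11) − 7(7a−11).
Both groups share the factor (7a−11).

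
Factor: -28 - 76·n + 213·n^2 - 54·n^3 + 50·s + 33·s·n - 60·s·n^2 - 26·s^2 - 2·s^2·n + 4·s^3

Group: s·(4·s^2 - 14·s·n - 18·s - 18·n^2 + 59·n + 14) + (3·n - 2)·(4·s^2 - 14·s·n - 18·s - 18·n^2 + 59·n + 14); both groups contain (4·s^2 - 14·s·n - 18·s - 18·n^2 + 59·n + 14), so (s + 3·n - 2) is a factor with cofactor 4·s^2 - 14·s·n - 18·s - 18·n^2 + 59·n + 14.
The cofactor groups again: 4·s^2 - 14·s·n - 18·s - 18·n^2 + 59·n + 14 = 2·s·(2·s - 9·n - 2) + (2·n - 7)·(2·s - 9·n - 2); both groups contain (2·s - 9·n - 2), giving (2·s + 2·n - 7)·(2·s - 9·n - 2).

(2·s - 9·n - 2)·(2·s + 2·n - 7)·(s + 3·n - 2)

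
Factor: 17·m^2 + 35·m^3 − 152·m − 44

By the rational root theorem, m = −11/5 is a root, so (5·m + 11) is a factor; dividing leaves 7·m^2 − 12·m − 4.
The remaining quadratic factors as (7·m + 2)(m − 2).

(5·m + 11)·(7·m + 2)·(m − 2)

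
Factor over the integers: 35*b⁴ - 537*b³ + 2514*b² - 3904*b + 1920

Testing divisors of the constant over divisors of the leading coefficient, b = 8/7 is a root, so (7*b - 8) divides it; the quotient is 5*b³ - 71*b² + 278*b - 240.
Then b = 5 is a root, so (b - 5) is a factor; dividing leaves 5*b² - 46*b + 48.
The remaining quadratic factors as (b - 8)(5*b - 6).

(5*b - 6)*(7*b - 8)*(b - 5)*(b - 8)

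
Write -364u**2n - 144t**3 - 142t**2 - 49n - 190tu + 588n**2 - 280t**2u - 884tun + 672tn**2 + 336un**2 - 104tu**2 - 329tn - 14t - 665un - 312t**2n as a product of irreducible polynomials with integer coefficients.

Group: 9t(-16t**2 - 8tu - 56tn - 14t - 28un - 49n) + (13u - 12n + 1)(-16t**2 - 8tu - 56tn - 14t - 28un - 49n); both groups contain (-16t**2 - 8tu - 56tn - 14t - 28un - 49n), so (9t + 13u - 12n + 1) is a factor with cofactor -16t**2 - 8tu - 56tn - 14t - 28un - 49n.
The cofactor groups again: -16t**2 - 8tu - 56tn - 14t - 28un - 49n = -2t(8t + 4u + 7) - 7n(8t + 4u + 7); both groups contain (8t + 4u + 7), giving -(2t + 7n)(8t + 4u + 7).

-(9t + 13u - 12n + 1)(2t + 7n)(8t + 4u + 7)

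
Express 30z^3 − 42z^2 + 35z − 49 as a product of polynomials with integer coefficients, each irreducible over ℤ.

Group as (30z^3 + 35z) + (−42z^2 − 49) = 5z(6z^2 + 7) − 7(6z^2 + 7).
Both groups share the factor (6z^2 + 7).

(5z − 7)(6z^2 + 7)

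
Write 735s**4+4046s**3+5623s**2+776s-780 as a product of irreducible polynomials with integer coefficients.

(3s+10)(5s+3)(7s+13)(7s-2)

Trying the rational-root candidates, s = -13/7 is a root, so (7s+13) divides it; the quotient is 105s**3+383s**2+92s-60.
Next, s = -10/3 is a root, so (3s+10) is a factor; dividing leaves 35s**2+11s-6.
The remaining quadratic factors as (5s+3)(7s-2).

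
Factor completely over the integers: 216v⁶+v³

v³(6v+1)(36v²−6v+1)

Pull out the common factor v³, leaving 216v³+1.
Recognize a sum of cubes with the parts 6v and 1.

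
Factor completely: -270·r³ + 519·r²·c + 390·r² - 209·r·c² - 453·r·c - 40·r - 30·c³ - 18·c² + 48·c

Group: 5·r·(-54·r² + 39·r·c + 78·r + 5·c² + 3·c - 8) - 6·c·(-54·r² + 39·r·c + 78·r + 5·c² + 3·c - 8); both groups contain (-54·r² + 39·r·c + 78·r + 5·c² + 3·c - 8), so (5·r - 6·c) is a factor with cofactor -54·r² + 39·r·c + 78·r + 5·c² + 3·c - 8.
The cofactor groups again: -54·r² + 39·r·c + 78·r + 5·c² + 3·c - 8 = -9·r·(6·r - 5·c - 8) + (-c + 1)·(6·r - 5·c - 8); both groups contain (6·r - 5·c - 8), giving -(9·r + c - 1)·(6·r - 5·c - 8).

-(6·r - 5·c - 8)·(5·r - 6·c)·(9·r + c - 1)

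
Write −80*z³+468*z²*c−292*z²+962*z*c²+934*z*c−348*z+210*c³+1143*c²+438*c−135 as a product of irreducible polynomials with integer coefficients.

Group: 10*z*(−8*z²+58*z*c−22*z+15*c²+72*c−15) + (14*c+9)*(−8*z²+58*z*c−22*z+15*c²+72*c−15); both groups contain (−8*z²+58*z*c−22*z+15*c²+72*c−15), so (10*z+14*c+9) is a factor with cofactor −8*z²+58*z*c−22*z+15*c²+72*c−15.
The cofactor groups again: −8*z²+58*z*c−22*z+15*c²+72*c−15 = −2*z*(4*z+c+5) + (15*c−3)*(4*z+c+5); both groups contain (4*z+c+5), giving −(2*z−15*c+3)*(4*z+c+5).

−(2*z−15*c+3)*(10*z+14*c+9)*(4*z+c+5)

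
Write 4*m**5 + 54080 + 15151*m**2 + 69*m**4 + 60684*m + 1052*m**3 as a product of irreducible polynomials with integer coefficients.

(4*m + 5)*(m + 13)*(m + 4)*(m**2 − m + 208)

Testing divisors of the constant over divisors of the leading coefficient, m = −5/4 is a root, so (4*m + 5) is a factor; dividing leaves m**4 + 16*m**3 + 243*m**2 + 3484*m + 10816.
Then m = −4 is a root, giving the factor (m + 4) and quotient m**3 + 12*m**2 + 195*m + 2704.
Then m = −13 is a root, so (m + 13) divides it; the quotient is m**2 − m + 208.
The quadratic m**2 − m + 208 has discriminant −831 < 0 and is irreducible over ℤ.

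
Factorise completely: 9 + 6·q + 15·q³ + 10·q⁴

Group as (10·q⁴ + 6·q) + (15·q³ + 9) = 2·q·(5·q³ + 3) + 3·(5·q³ + 3).
Both groups share the factor (5·q³ + 3).

(2·q + 3)·(5·q³ + 3)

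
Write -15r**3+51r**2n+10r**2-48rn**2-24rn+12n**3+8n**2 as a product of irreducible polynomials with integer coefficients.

-(5r-2n)(r-2n)(3r-3n-2)

Group: 5r(-3r**2+9rn+2r-6n**2-4n) - 2n(-3r**2+9rn+2r-6n**2-4n); both groups contain (-3r**2+9rn+2r-6n**2-4n), so (5r-2n) is a factor with cofactor -3r**2+9rn+2r-6n**2-4n.
The cofactor groups again: -3r**2+9rn+2r-6n**2-4n = -3r(r-2n) + (3n+2)(r-2n); both groups contain (r-2n), giving -(3r-3n-2)(r-2n).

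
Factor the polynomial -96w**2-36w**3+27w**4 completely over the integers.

3w**2(3w+4)(3w-8)

Pull out the common factor 3w**2, then factor the remaining trinomial.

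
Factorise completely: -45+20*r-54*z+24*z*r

(4*r-9)*(6*z+5)

Group as (24*z*r-54*z) + (20*r-45) = 6*z*(4*r-9) + 5*(4*r-9).
Both groups share the factor (4*r-9).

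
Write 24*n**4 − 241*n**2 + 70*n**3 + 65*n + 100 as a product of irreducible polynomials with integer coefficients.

Trying the rational-root candidates, n = −5 is a root, so (n + 5) divides it; the quotient is 24*n**3 − 50*n**2 + 9*n + 20.
Then n = −1/2 is a root, so (2*n + 1) is a factor; dividing leaves 12*n**2 − 31*n + 20.
The remaining quadratic factors as (3*n − 4)(4*n − 5).

(2*n + 1)*(3*n − 4)*(4*n − 5)*(n + 5)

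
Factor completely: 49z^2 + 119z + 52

Need a pair with product 49·52 = 2548 and sum 119: that's 91 and 28.
Split the middle term: 49z^2 + 91z + 28z + 52 = 7z(7z + 13) + 4(7z + 13).

(7z + 13)(7z + 4)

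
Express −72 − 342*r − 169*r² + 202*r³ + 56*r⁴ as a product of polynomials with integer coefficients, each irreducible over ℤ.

(2*r − 3)*(4*r + 1)*(7*r + 6)*(r + 4)

Testing divisors of the constant over divisors of the leading coefficient, r = −1/4 is a root, giving the factor (4*r + 1) and quotient 14*r³ + 47*r² − 54*r − 72.
Then r = −6/7 is a root, so (7*r + 6) is a factor; dividing leaves 2*r² + 5*r − 12.
The remaining quadratic factors as (r + 4)(2*r − 3).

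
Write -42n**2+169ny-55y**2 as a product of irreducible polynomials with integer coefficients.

Group: -14n(3n-11y) + 5y(3n-11y); both groups contain (3n-11y).

-(14n-5y)(3n-11y)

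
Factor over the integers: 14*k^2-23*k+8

Need a pair with product 14·8 = 112 and sum -23: that's -7 and -16.
Split the middle term: 14*k^2-7*k - 16*k+8 = 7*k*(2*k-1) - 8*(2*k-1).

(2*k-1)*(7*k-8)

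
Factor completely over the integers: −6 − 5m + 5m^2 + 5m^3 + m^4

(m + 1)(m + 2)(m + 3)(m − 1)

By the rational root theorem, m = 1 is a root, so (m − 1) divides it; the quotient is m^3 + 6m^2 + 11m + 6.
Continuing, m = −1 is a root, so (m + 1) divides it; the quotient is m^2 + 5m + 6.
The remaining quadratic factors as (m + 3)(m + 2).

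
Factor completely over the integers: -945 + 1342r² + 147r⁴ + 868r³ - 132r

(3r + 7)(7r + 9)(7r - 5)(r + 3)

Testing divisors of the constant over divisors of the leading coefficient, r = -3 is a root, so (r + 3) is a factor; dividing leaves 147r³ + 427r² + 61r - 315.
Then r = -7/3 is a root, so (3r + 7) divides it; the quotient is 49r² + 28r - 45.
The remaining quadratic factors as (7r + 9)(7r - 5).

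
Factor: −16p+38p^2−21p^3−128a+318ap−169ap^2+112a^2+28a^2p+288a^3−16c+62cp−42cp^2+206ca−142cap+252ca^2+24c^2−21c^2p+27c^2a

(3c+4a+3p−2)(c+8a+p)(9a−7p+8)

Group: 3c(9ca−7cp+8c+72a^2−47ap+64a−7p^2+8p) + (4a+3p−2)(9ca−7cp+8c+72a^2−47ap+64a−7p^2+8p); both groups contain (9ca−7cp+8c+72a^2−47ap+64a−7p^2+8p), so (3c+4a+3p−2) is a factor with cofactor 9ca−7cp+8c+72a^2−47ap+64a−7p^2+8p.
The cofactor groups again: 9ca−7cp+8c+72a^2−47ap+64a−7p^2+8p = 9a(c+8a+p) + (−7p+8)(c+8a+p); both groups contain (c+8a+p), giving (9a−7p+8)(c+8a+p).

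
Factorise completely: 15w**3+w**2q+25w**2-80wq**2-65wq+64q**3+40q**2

Group: 3w(5w**2-13wq+8q**2) + (8q+5)(5w**2-13wq+8q**2); both groups contain (5w**2-13wq+8q**2), so (3w+8q+5) is a factor with cofactor 5w**2-13wq+8q**2.
The cofactor groups again: 5w**2-13wq+8q**2 = w(5w-8q) - q(5w-8q); both groups contain (5w-8q), giving (w-q)(5w-8q).

(5w-8q)(w-q)(3w+8q+5)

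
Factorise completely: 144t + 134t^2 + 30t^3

Pull out the common factor 2t, then factor the remaining trinomial.

2t(3t + 8)(5t + 9)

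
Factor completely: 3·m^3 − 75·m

3·m·(m + 5)·(m − 5)

Pull out the common factor 3·m; m^2 − 25 is a difference of squares.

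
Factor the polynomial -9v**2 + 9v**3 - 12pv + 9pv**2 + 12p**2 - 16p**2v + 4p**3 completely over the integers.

(2p + v)(2p - 3v)(p - 3v + 3)

Group: 2p(2p**2 - 9pv + 6p + 9v**2 - 9v) + v(2p**2 - 9pv + 6p + 9v**2 - 9v); both groups contain (2p**2 - 9pv + 6p + 9v**2 - 9v), so (2p + v) is a factor with cofactor 2p**2 - 9pv + 6p + 9v**2 - 9v.
The cofactor groups again: 2p**2 - 9pv + 6p + 9v**2 - 9v = 2p(p - 3v + 3) - 3v(p - 3v + 3); both groups contain (p - 3v + 3), giving (2p - 3v)(p - 3v + 3).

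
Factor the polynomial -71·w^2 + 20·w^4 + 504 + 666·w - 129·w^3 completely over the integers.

(4·w + 7)·(5·w + 4)·(w - 3)·(w - 6)

Testing divisors of the constant over divisors of the leading coefficient, w = 6 is a root, so (w - 6) is a factor; dividing leaves 20·w^3 - 9·w^2 - 125·w - 84.
Next, w = 3 is a root, so (w - 3) divides it; the quotient is 20·w^2 + 51·w + 28.
The remaining quadratic factors as (5·w + 4)(4·w + 7).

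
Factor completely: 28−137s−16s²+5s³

(5s−1)(s+4)(s−7)

Among the possible rational roots, s = 7 is a root, so (s−7) divides it; the quotient is 5s²+19s−4.
The remaining quadratic factors as (s+4)(5s−1).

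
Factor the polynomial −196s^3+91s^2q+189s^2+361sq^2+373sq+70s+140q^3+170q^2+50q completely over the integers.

Group: 7s(−28s^2+29sq+35s+35q^2+25q) + (4q+2)(−28s^2+29sq+35s+35q^2+25q); both groups contain (−28s^2+29sq+35s+35q^2+25q), so (7s+4q+2) is a factor with cofactor −28s^2+29sq+35s+35q^2+25q.
The cofactor groups again: −28s^2+29sq+35s+35q^2+25q = −4s(7s+5q) + (7q+5)(7s+5q); both groups contain (7s+5q), giving −(4s−7q−5)(7s+5q).

−(4s−7q−5)(7s+4q+2)(7s+5q)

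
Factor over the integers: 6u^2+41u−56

(6u−7)(u+8)

Need a pair with product 6·(−56) = −336 and sum 41: that's −7 and 48.
Split the middle term: 6u^2−7u + 48u−56 = u(6u−7) + 8(6u−7).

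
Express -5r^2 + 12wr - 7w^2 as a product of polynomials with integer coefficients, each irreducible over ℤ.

-(7w - 5r)(w - r)

Group: -w(7w - 5r) + r(7w - 5r); both groups contain (7w - 5r).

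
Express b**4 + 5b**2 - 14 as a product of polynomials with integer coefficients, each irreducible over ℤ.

Substitute u = b**2 to get a quadratic in u, then factor.
b**2 + 7 is irreducible over ℤ (always positive, so no real roots).
b**2 - 2 is irreducible over ℤ (2 is not a perfect square).

(b**2 + 7)(b**2 - 2)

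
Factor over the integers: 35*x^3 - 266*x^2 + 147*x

Pull out the common factor 7*x, then factor the remaining trinomial.

7*x*(5*x - 3)*(x - 7)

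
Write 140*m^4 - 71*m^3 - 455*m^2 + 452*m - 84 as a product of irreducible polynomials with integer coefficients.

By the rational root theorem, m = -2 is a root, so (m + 2) divides it; the quotient is 140*m^3 - 351*m^2 + 247*m - 42.
Next, m = 1/4 is a root, giving the factor (4*m - 1) and quotient 35*m^2 - 79*m + 42.
The remaining quadratic factors as (5*m - 7)(7*m - 6).

(4*m - 1)*(5*m - 7)*(7*m - 6)*(m + 2)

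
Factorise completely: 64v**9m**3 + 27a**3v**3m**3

Pull out the common factor v**3m**3, leaving 27a**3 + 64v**6.
Recognize a sum of cubes with the parts 4v**2 and 3a.

m**3v**3(3a + 4v**2)(9a**2 - 12av**2 + 16v**4)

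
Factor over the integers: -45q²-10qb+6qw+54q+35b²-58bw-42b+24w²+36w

Group: -5q(9q-7b+6w) + (-5b+4w+6)(9q-7b+6w); both groups contain (9q-7b+6w).

-(9q-7b+6w)(5q+5b-4w-6)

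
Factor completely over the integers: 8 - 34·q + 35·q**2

(5·q - 2)·(7·q - 4)

Need a pair with product 35·8 = 280 and sum -34: that's -14 and -20.
Split the middle term: 35·q**2 - 14·q - 20·q + 8 = 7·q·(5·q - 2) - 4·(5·q - 2).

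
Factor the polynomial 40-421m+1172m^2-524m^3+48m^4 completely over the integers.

By the rational root theorem, m = 8 is a root, giving the factor (m-8) and quotient 48m^3-140m^2+52m-5.
Continuing, m = 1/6 is a root, so (6m-1) is a factor; dividing leaves 8m^2-22m+5.
The remaining quadratic factors as (4m-1)(2m-5).

(2m-5)(4m-1)(6m-1)(m-8)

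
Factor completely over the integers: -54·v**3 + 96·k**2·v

6·v·(4·k + 3·v)·(4·k - 3·v)

Factor out 6·v, leaving 16·k**2 - 9·v**2, which is a difference of two squares.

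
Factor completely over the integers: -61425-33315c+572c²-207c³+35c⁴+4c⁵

Among the possible rational roots, c = -15 is a root, so (c+15) divides it; the quotient is 4c⁴-25c³+168c²-1948c-4095.
Continuing, c = 9 is a root, so (c-9) divides it; the quotient is 4c³+11c²+267c+455.
Continuing, c = -7/4 is a root, so (4c+7) divides it; the quotient is c²+c+65.
The quadratic c²+c+65 has discriminant -259 < 0 and is irreducible over ℤ.

(4c+7)(c+15)(c-9)(c²+c+65)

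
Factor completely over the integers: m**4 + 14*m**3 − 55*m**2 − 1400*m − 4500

(m + 10)*(m + 5)*(m + 9)*(m − 10)

Trying the rational-root candidates, m = −10 is a root, so (m + 10) is a factor; dividing leaves m**3 + 4*m**2 − 95*m − 450.
Then m = −5 is a root, so (m + 5) is a factor; dividing leaves m**2 − m − 90.
The remaining quadratic factors as (m − 10)(m + 9).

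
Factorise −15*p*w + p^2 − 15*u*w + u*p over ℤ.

(u + p)*(p − 15*w)

Group: p*(u + p) − 15*w*(u + p); both groups contain (u + p).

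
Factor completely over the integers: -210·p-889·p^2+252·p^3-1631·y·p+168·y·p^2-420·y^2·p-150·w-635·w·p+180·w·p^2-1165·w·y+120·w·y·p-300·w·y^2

-(4·y-4·p+15)·(5·w+7·p)·(15·y+9·p+2)

Group: 15·y·(-20·w·y+20·w·p-75·w-28·y·p+28·p^2-105·p) + (9·p+2)·(-20·w·y+20·w·p-75·w-28·y·p+28·p^2-105·p); both groups contain (-20·w·y+20·w·p-75·w-28·y·p+28·p^2-105·p), so (15·y+9·p+2) is a factor with cofactor -20·w·y+20·w·p-75·w-28·y·p+28·p^2-105·p.
The cofactor groups again: -20·w·y+20·w·p-75·w-28·y·p+28·p^2-105·p = -4·y·(5·w+7·p) + (4·p-15)·(5·w+7·p); both groups contain (5·w+7·p), giving -(4·y-4·p+15)·(5·w+7·p).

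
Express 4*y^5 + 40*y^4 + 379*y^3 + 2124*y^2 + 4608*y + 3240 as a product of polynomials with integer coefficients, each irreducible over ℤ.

By the rational root theorem, y = -9/2 is a root, giving the factor (2*y + 9) and quotient 2*y^4 + 11*y^3 + 140*y^2 + 432*y + 360.
Next, y = -2 is a root, giving the factor (y + 2) and quotient 2*y^3 + 7*y^2 + 126*y + 180.
Then y = -3/2 is a root, so (2*y + 3) divides it; the quotient is y^2 + 2*y + 60.
The quadratic y^2 + 2*y + 60 has discriminant -236 < 0 and is irreducible over ℤ.

(2*y + 3)*(2*y + 9)*(y + 2)*(y^2 + 2*y + 60)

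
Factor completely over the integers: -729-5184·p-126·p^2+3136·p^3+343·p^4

Trying the rational-root candidates, p = -9 is a root, so (p+9) is a factor; dividing leaves 343·p^3+49·p^2-567·p-81.
Continuing, p = -1/7 is a root, so (7·p+1) is a factor; dividing leaves 49·p^2-81.
The remaining quadratic factors as (7·p-9)(7·p+9).

(7·p+1)·(7·p+9)·(7·p-9)·(p+9)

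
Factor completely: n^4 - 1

Substitute u = n^2 to get a quadratic in u, then factor.
n^2 + 1 is irreducible over ℤ (sum of squares).
n^2 - 1 is a difference of squares.

(n + 1)(n - 1)(n^2 + 1)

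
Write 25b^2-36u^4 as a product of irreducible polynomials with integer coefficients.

(5b+6u^2)(5b-6u^2)

Recognize a difference of squares with the parts 5b and 6u^2.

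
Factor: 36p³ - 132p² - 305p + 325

Among the possible rational roots, p = 5/6 is a root, so (6p - 5) is a factor; dividing leaves 6p² - 17p - 65.
The remaining quadratic factors as (6p + 13)(p - 5).

(6p + 13)(6p - 5)(p - 5)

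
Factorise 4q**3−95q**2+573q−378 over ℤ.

By the rational root theorem, q = 3/4 is a root, giving the factor (4q−3) and quotient q**2−23q+126.
The remaining quadratic factors as (q−14)(q−9).

(4q−3)(q−14)(q−9)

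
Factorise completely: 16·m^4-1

(2·m+1)·(2·m-1)·(4·m^2+1)

Difference of squares twice: with A = 2·m and B = 1, A⁴ − B⁴ = (A² − B²)(A² + B²), and A² − B² factors again.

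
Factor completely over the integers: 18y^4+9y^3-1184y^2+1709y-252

(3y-4)(6y-1)(y+9)(y-7)

Testing divisors of the constant over divisors of the leading coefficient, y = 7 is a root, so (y-7) divides it; the quotient is 18y^3+135y^2-239y+36.
Next, y = 4/3 is a root, so (3y-4) is a factor; dividing leaves 6y^2+53y-9.
The remaining quadratic factors as (y+9)(6y-1).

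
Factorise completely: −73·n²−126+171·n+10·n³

Trying the rational-root candidates, n = 3 is a root, giving the factor (n−3) and quotient 10·n²−43·n+42.
The remaining quadratic factors as (2·n−3)(5·n−14).

(2·n−3)·(5·n−14)·(n−3)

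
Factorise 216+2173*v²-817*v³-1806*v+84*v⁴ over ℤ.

Trying the rational-root candidates, v = 1/7 is a root, so (7*v-1) divides it; the quotient is 12*v³-115*v²+294*v-216.
Continuing, v = 6 is a root, so (v-6) divides it; the quotient is 12*v²-43*v+36.
The remaining quadratic factors as (4*v-9)(3*v-4).

(3*v-4)*(4*v-9)*(7*v-1)*(v-6)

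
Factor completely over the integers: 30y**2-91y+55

(5y-11)(6y-5)

Need a pair with product 30·55 = 1650 and sum -91: that's -66 and -25.
Split the middle term: 30y**2-66y - 25y+55 = 6y(5y-11) - 5(5y-11).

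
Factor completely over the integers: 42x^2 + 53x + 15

(6x + 5)(7x + 3)

Need a pair with product 42·15 = 630 and sum 53: that's 18 and 35.
Split the middle term: 42x^2 + 18x + 35x + 15 = 6x(7x + 3) + 5(7x + 3).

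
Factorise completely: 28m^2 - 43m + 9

Need a pair with product 28·9 = 252 and sum -43: that's -7 and -36.
Split the middle term: 28m^2 - 7m - 36m + 9 = 7m(4m - 1) - 9(4m - 1).

(4m - 1)(7m - 9)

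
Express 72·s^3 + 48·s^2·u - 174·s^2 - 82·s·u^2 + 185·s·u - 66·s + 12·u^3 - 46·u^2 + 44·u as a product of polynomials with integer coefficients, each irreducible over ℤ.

Group: 4·s·(18·s^2 - 15·s·u + 6·s + 2·u^2 - 4·u) + (6·u - 11)·(18·s^2 - 15·s·u + 6·s + 2·u^2 - 4·u); both groups contain (18·s^2 - 15·s·u + 6·s + 2·u^2 - 4·u), so (4·s + 6·u - 11) is a factor with cofactor 18·s^2 - 15·s·u + 6·s + 2·u^2 - 4·u.
The cofactor groups again: 18·s^2 - 15·s·u + 6·s + 2·u^2 - 4·u = 3·s·(6·s - u + 2) - 2·u·(6·s - u + 2); both groups contain (6·s - u + 2), giving (3·s - 2·u)·(6·s - u + 2).

(3·s - 2·u)·(4·s + 6·u - 11)·(6·s - u + 2)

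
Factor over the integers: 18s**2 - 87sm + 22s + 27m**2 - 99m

Group: 2s(9s - 3m + 11) - 9m(9s - 3m + 11); both groups contain (9s - 3m + 11).

(9s - 3m + 11)(2s - 9m)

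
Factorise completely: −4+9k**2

(3k+2)(3k−2)

Need a pair with product 9·(−4) = −36 and sum 0: that's −6 and 6.
Split the middle term: 9k**2−6k + 6k−4 = 3k(3k−2) + 2(3k−2).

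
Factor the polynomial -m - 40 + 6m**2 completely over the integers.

(2m + 5)(3m - 8)

Need a pair with product 6·(-40) = -240 and sum -1: that's 15 and -16.
Split the middle term: 6m**2 + 15m - 16m - 40 = 3m(2m + 5) - 8(2m + 5).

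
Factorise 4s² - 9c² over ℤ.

(2s - 3c)(2s + 3c)

Recognize a difference of squares with the parts 2s and 3c.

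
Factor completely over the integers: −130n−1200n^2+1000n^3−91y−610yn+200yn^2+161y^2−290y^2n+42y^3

Group: 7y(6y^2−50yn+23y+100n^2−120n−13) + 10n(6y^2−50yn+23y+100n^2−120n−13); both groups contain (6y^2−50yn+23y+100n^2−120n−13), so (7y+10n) is a factor with cofactor 6y^2−50yn+23y+100n^2−120n−13.
The cofactor groups again: 6y^2−50yn+23y+100n^2−120n−13 = 2y(3y−10n+13) + (−10n−1)(3y−10n+13); both groups contain (3y−10n+13), giving (2y−10n−1)(3y−10n+13).

(2y−10n−1)(3y−10n+13)(7y+10n)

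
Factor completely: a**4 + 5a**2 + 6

Substitute u = a**2 to get a quadratic in u, then factor.
a**2 + 3 is irreducible over ℤ (always positive, so no real roots).
a**2 + 2 is irreducible over ℤ (always positive, so no real roots).

(a**2 + 2)(a**2 + 3)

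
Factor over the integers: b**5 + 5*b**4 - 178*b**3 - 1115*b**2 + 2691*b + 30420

(b + 12)*(b - 13)*(b - 5)*(b**2 + 11*b + 39)

By the rational root theorem, b = 13 is a root, so (b - 13) divides it; the quotient is b**4 + 18*b**3 + 56*b**2 - 387*b - 2340.
Next, b = 5 is a root, so (b - 5) divides it; the quotient is b**3 + 23*b**2 + 171*b + 468.
Continuing, b = -12 is a root, so (b + 12) is a factor; dividing leaves b**2 + 11*b + 39.
The quadratic b**2 + 11*b + 39 has discriminant -35 < 0 and is irreducible over ℤ.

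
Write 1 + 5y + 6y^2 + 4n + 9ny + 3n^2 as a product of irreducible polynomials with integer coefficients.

(3n + 3y + 1)(n + 2y + 1)

Group: 3n(n + 2y + 1) + (3y + 1)(n + 2y + 1); both groups contain (n + 2y + 1).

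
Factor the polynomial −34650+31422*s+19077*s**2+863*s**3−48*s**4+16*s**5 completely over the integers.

Trying the rational-root candidates, s = −11/4 is a root, so (4*s+11) divides it; the quotient is 4*s**4−23*s**3+279*s**2+4002*s−3150.
Continuing, s = 3/4 is a root, so (4*s−3) is a factor; dividing leaves s**3−5*s**2+66*s+1050.
Then s = −7 is a root, so (s+7) is a factor; dividing leaves s**2−12*s+150.
The quadratic s**2−12*s+150 has discriminant −456 < 0 and is irreducible over ℤ.

(4*s+11)*(4*s−3)*(s+7)*(s**2−12*s+150)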